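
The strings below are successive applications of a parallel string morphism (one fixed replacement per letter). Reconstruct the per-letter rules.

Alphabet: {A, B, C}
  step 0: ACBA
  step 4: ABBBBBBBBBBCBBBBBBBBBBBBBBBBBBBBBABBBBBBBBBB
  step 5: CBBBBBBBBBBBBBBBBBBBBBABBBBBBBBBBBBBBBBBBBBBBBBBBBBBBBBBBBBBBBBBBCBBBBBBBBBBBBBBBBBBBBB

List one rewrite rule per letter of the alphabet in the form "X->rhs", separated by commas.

  step 4 ⇒ step 5: ABBBBBBBBBBCBBBBBBBBBBBBBBBBBBBBBABBBBBBBBBB ⇒ CB·BB·BB·BB·BB·BB·BB·BB·BB·BB·BB·A·BB·BB·BB·BB·BB·BB·BB·BB·BB·BB·BB·BB·BB·BB·BB·BB·BB·BB·BB·BB·BB·CB·BB·BB·BB·BB·BB·BB·BB·BB·BB·BB
    A ↦ CB
    B ↦ BB
    C ↦ A

A->CB, B->BB, C->A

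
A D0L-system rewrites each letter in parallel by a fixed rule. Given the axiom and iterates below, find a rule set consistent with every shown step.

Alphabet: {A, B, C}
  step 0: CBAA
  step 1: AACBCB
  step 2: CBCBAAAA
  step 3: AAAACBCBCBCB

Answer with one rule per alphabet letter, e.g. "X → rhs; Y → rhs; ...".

A->CB, B->A, C->A

  step 2 ⇒ step 3: CBCBAAAA ⇒ A·A·A·A·CB·CB·CB·CB
    A ↦ CB
    B ↦ A
    C ↦ A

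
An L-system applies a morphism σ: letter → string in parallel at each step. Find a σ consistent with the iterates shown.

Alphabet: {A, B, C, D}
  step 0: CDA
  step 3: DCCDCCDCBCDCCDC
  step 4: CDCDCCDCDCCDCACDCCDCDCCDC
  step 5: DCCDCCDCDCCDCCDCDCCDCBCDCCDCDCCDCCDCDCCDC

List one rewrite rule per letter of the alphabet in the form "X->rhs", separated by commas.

A->BC, B->AC, C->DC, D->C

  step 4 ⇒ step 5: CDCDCCDCDCCDCACDCCDCDCCDC ⇒ DC·C·DC·C·DC·DC·C·DC·C·DC·DC·C·DC·BC·DC·C·DC·DC·C·DC·C·DC·DC·C·DC
    A ↦ BC
    C ↦ DC
    D ↦ C
  step 3 ⇒ step 4: DCCDCCDCBCDCCDC ⇒ C·DC·DC·C·DC·DC·C·DC·AC·DC·C·DC·DC·C·DC
    B ↦ AC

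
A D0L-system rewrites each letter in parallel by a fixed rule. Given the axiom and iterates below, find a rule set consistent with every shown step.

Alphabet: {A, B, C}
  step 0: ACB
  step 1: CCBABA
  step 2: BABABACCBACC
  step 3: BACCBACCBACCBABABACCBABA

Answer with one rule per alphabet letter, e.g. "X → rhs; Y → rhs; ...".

A->CC, B->BA, C->BA

  step 2 ⇒ step 3: BABABACCBACC ⇒ BA·CC·BA·CC·BA·CC·BA·BA·BA·CC·BA·BA
    A ↦ CC
    B ↦ BA
    C ↦ BA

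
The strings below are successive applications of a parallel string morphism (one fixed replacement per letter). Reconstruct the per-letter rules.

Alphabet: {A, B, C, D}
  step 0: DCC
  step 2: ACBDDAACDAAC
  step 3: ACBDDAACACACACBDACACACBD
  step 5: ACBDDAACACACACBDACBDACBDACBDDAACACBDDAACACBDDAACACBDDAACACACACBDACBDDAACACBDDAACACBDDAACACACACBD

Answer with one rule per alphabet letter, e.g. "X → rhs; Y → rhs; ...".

A->AC, B->DA, C->BD, D->AC

  step 2 ⇒ step 3: ACBDDAACDAAC ⇒ AC·BD·DA·AC·AC·AC·AC·BD·AC·AC·AC·BD
    A ↦ AC
    B ↦ DA
    C ↦ BD
    D ↦ AC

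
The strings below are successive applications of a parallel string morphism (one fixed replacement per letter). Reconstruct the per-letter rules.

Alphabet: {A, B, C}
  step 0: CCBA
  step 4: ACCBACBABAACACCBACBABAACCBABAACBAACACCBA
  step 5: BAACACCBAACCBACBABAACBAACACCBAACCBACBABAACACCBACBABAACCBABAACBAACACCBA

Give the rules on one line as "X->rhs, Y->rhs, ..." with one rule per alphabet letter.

A->BA, B->C, C->AC

  step 4 ⇒ step 5: ACCBACBABAACACCBACBABAACCBABAACBAACACCBA ⇒ BA·AC·AC·C·BA·AC·C·BA·C·BA·BA·AC·BA·AC·AC·C·BA·AC·C·BA·C·BA·BA·AC·AC·C·BA·C·BA·BA·AC·C·BA·BA·AC·BA·AC·AC·C·BA
    A ↦ BA
    B ↦ C
    C ↦ AC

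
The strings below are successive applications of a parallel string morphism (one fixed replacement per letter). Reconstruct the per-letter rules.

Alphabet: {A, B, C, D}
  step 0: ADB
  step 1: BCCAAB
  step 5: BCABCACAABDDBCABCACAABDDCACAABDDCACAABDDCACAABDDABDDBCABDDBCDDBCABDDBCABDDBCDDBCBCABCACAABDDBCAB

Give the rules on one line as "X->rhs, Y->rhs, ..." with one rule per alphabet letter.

A->BC, B->AB, C->DD, D->CA

  step 0 ⇒ step 1: ADB ⇒ BC·CA·AB
    A ↦ BC
    B ↦ AB
    D ↦ CA
    C ↦ DD  (constrained at step 1)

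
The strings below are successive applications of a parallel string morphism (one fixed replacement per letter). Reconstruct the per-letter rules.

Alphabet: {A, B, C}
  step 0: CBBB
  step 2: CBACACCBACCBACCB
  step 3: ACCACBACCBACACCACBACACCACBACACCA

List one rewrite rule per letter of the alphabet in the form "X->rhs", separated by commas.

  step 2 ⇒ step 3: CBACACCBACCBACCB ⇒ AC·CA·CB·AC·CB·AC·AC·CA·CB·AC·AC·CA·CB·AC·AC·CA
    A ↦ CB
    B ↦ CA
    C ↦ AC

A->CB, B->CA, C->AC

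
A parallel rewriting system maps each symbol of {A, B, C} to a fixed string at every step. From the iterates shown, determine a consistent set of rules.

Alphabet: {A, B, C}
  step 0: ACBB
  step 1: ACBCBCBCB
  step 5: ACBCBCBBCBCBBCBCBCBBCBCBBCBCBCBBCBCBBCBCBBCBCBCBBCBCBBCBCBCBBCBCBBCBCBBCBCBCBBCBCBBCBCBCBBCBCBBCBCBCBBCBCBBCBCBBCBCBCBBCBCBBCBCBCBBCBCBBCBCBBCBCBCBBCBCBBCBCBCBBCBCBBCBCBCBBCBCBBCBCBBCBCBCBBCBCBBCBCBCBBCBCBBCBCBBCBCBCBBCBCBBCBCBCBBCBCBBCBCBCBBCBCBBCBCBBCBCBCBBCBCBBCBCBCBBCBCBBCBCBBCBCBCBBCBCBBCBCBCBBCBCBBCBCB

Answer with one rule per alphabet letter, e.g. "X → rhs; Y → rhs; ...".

  step 0 ⇒ step 1: ACBB ⇒ AC·BCB·CB·CB
    A ↦ AC
    B ↦ CB
    C ↦ BCB

A->AC, B->CB, C->BCB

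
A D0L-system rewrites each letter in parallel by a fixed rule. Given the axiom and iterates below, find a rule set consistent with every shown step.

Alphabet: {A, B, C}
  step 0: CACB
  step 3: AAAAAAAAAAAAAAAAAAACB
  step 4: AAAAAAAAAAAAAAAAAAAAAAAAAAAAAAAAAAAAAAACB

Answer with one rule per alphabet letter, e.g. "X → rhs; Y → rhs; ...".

A->AA, B->CB, C->A

  step 3 ⇒ step 4: AAAAAAAAAAAAAAAAAAACB ⇒ AA·AA·AA·AA·AA·AA·AA·AA·AA·AA·AA·AA·AA·AA·AA·AA·AA·AA·AA·A·CB
    A ↦ AA
    B ↦ CB
    C ↦ A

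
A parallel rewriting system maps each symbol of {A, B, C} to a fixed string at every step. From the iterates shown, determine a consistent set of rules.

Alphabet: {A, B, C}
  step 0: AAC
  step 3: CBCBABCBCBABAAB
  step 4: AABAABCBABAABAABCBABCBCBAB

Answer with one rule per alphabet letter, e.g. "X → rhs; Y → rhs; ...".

  step 3 ⇒ step 4: CBCBABCBCBABAAB ⇒ A·AB·A·AB·CB·AB·A·AB·A·AB·CB·AB·CB·CB·AB
    A ↦ CB
    B ↦ AB
    C ↦ A

A->CB, B->AB, C->A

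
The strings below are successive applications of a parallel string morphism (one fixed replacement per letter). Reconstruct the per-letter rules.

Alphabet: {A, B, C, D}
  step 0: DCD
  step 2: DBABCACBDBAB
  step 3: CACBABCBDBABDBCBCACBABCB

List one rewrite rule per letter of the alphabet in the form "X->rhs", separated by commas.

A->AB, B->CB, C->DB, D->CA

  step 2 ⇒ step 3: DBABCACBDBAB ⇒ CA·CB·AB·CB·DB·AB·DB·CB·CA·CB·AB·CB
    A ↦ AB
    B ↦ CB
    C ↦ DB
    D ↦ CA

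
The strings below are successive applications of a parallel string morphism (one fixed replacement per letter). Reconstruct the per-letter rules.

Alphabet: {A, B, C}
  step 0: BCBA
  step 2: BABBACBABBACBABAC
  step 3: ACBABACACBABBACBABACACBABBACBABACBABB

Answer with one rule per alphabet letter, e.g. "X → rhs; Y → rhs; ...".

A->BAB, B->AC, C->B

  step 2 ⇒ step 3: BABBACBABBACBABAC ⇒ AC·BAB·AC·AC·BAB·B·AC·BAB·AC·AC·BAB·B·AC·BAB·AC·BAB·B
    A ↦ BAB
    B ↦ AC
    C ↦ B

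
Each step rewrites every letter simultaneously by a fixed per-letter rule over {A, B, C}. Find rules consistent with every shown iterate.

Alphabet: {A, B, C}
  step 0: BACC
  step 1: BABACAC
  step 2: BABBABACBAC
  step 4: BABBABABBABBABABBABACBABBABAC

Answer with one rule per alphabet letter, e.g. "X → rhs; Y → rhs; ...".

  step 1 ⇒ step 2: BABACAC ⇒ BA·B·BA·B·AC·B·AC
    A ↦ B
    B ↦ BA
    C ↦ AC

A->B, B->BA, C->AC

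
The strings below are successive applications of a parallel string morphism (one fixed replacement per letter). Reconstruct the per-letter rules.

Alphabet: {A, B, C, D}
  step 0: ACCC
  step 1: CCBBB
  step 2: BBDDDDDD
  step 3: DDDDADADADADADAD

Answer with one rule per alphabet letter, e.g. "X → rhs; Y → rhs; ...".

  step 2 ⇒ step 3: BBDDDDDD ⇒ DD·DD·AD·AD·AD·AD·AD·AD
    B ↦ DD
    D ↦ AD
  step 0 ⇒ step 1: ACCC ⇒ CC·B·B·B
    A ↦ CC
  step 0 ⇒ step 1: ACCC ⇒ CC·B·B·B
    C ↦ B

A->CC, B->DD, C->B, D->AD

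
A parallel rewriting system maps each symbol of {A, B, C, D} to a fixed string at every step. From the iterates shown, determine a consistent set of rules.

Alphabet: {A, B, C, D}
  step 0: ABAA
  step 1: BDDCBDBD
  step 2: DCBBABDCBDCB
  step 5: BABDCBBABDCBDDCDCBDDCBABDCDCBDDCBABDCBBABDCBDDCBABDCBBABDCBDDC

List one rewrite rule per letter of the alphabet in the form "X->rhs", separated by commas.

  step 1 ⇒ step 2: BDDCBDBD ⇒ DC·B·B·AB·DC·B·DC·B
    B ↦ DC
    C ↦ AB
    D ↦ B
  step 0 ⇒ step 1: ABAA ⇒ BD·DC·BD·BD
    A ↦ BD

A->BD, B->DC, C->AB, D->B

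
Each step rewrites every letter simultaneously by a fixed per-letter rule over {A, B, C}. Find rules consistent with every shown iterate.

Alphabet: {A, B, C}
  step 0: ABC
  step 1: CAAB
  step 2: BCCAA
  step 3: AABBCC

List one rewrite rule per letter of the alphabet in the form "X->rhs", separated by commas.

A->C, B->AA, C->B

  step 2 ⇒ step 3: BCCAA ⇒ AA·B·B·C·C
    A ↦ C
    B ↦ AA
    C ↦ B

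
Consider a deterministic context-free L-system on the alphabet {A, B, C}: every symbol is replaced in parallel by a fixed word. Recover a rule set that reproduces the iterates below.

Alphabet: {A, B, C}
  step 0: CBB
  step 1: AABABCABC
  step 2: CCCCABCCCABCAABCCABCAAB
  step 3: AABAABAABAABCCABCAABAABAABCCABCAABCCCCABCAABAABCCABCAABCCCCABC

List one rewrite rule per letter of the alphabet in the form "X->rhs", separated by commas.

  step 2 ⇒ step 3: CCCCABCCCABCAABCCABCAAB ⇒ AAB·AAB·AAB·AAB·CC·ABC·AAB·AAB·AAB·CC·ABC·AAB·CC·CC·ABC·AAB·AAB·CC·ABC·AAB·CC·CC·ABC
    A ↦ CC
    B ↦ ABC
    C ↦ AAB

A->CC, B->ABC, C->AAB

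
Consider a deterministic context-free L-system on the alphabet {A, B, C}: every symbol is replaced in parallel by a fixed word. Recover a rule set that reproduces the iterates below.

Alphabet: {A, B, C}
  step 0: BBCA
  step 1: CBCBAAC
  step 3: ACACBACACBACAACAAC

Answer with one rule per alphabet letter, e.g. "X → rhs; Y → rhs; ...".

A->AC, B->CB, C->A

  step 0 ⇒ step 1: BBCA ⇒ CB·CB·A·AC
    A ↦ AC
    B ↦ CB
    C ↦ A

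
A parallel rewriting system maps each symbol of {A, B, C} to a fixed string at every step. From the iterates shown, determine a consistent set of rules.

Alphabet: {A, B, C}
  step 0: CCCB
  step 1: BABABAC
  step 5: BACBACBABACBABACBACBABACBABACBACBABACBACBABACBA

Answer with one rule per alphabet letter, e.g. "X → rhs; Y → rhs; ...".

A->BA, B->C, C->BA

  step 0 ⇒ step 1: CCCB ⇒ BA·BA·BA·C
    B ↦ C
    C ↦ BA
    A ↦ BA  (constrained at step 1)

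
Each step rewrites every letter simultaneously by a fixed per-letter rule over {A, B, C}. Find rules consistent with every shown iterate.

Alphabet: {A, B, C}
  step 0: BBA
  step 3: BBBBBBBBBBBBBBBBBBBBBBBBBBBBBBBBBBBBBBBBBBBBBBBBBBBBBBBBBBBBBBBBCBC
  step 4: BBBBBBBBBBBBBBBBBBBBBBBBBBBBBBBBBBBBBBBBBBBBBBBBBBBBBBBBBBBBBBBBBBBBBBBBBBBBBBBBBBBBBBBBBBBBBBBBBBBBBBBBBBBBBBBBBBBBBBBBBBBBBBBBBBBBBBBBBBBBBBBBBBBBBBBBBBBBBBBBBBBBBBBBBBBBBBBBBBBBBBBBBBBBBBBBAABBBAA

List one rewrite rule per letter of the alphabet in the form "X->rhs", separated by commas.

  step 3 ⇒ step 4: BBBBBBBBBBBBBBBBBBBBBBBBBBBBBBBBBBBBBBBBBBBBBBBBBBBBBBBBBBBBBBBBCBC ⇒ BBB·BBB·BBB·BBB·BBB·BBB·BBB·BBB·BBB·BBB·BBB·BBB·BBB·BBB·BBB·BBB·BBB·BBB·BBB·BBB·BBB·BBB·BBB·BBB·BBB·BBB·BBB·BBB·BBB·BBB·BBB·BBB·BBB·BBB·BBB·BBB·BBB·BBB·BBB·BBB·BBB·BBB·BBB·BBB·BBB·BBB·BBB·BBB·BBB·BBB·BBB·BBB·BBB·BBB·BBB·BBB·BBB·BBB·BBB·BBB·BBB·BBB·BBB·BBB·AA·BBB·AA
    B ↦ BBB
    C ↦ AA
    A ↦ BC  (constrained at step 0)

A->BC, B->BBB, C->AA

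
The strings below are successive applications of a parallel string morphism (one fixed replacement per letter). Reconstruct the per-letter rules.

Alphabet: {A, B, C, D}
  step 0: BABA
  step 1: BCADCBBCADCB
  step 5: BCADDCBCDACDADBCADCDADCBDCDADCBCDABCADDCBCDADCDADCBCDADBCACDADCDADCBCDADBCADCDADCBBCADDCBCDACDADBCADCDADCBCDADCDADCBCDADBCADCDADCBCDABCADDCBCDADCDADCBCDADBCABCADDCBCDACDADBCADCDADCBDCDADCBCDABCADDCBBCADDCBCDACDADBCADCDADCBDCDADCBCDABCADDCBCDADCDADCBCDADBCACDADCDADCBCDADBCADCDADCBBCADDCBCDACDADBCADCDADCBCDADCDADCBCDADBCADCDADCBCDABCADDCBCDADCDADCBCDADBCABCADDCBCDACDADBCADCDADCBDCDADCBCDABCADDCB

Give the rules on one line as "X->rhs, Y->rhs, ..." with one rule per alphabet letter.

  step 0 ⇒ step 1: BABA ⇒ BCA·DCB·BCA·DCB
    A ↦ DCB
    B ↦ BCA
    C ↦ D  (constrained at step 1)
    D ↦ CDA  (constrained at step 1)

A->DCB, B->BCA, C->D, D->CDA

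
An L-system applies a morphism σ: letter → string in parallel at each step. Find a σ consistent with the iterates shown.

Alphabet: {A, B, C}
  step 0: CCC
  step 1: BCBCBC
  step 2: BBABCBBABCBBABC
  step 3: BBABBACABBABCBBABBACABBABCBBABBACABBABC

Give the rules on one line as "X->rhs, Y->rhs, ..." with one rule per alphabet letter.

  step 2 ⇒ step 3: BBABCBBABCBBABC ⇒ BBA·BBA·CA·BBA·BC·BBA·BBA·CA·BBA·BC·BBA·BBA·CA·BBA·BC
    A ↦ CA
    B ↦ BBA
    C ↦ BC

A->CA, B->BBA, C->BC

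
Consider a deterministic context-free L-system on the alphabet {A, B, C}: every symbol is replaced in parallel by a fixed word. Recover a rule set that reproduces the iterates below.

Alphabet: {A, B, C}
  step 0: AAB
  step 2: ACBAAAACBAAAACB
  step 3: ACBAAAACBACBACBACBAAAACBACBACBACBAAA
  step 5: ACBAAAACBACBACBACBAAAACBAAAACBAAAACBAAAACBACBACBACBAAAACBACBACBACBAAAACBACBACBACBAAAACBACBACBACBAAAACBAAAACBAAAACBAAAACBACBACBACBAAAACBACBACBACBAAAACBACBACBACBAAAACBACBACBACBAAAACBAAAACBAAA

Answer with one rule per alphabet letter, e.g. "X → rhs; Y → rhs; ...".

A->ACB, B->A, C->AA

  step 2 ⇒ step 3: ACBAAAACBAAAACB ⇒ ACB·AA·A·ACB·ACB·ACB·ACB·AA·A·ACB·ACB·ACB·ACB·AA·A
    A ↦ ACB
    B ↦ A
    C ↦ AA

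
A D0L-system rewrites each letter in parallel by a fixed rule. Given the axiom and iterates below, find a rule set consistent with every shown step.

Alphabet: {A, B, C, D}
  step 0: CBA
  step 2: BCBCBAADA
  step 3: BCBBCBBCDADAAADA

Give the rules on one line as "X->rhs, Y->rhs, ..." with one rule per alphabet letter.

  step 2 ⇒ step 3: BCBCBAADA ⇒ BC·B·BC·B·BC·DA·DA·AA·DA
    A ↦ DA
    B ↦ BC
    C ↦ B
    D ↦ AA

A->DA, B->BC, C->B, D->AA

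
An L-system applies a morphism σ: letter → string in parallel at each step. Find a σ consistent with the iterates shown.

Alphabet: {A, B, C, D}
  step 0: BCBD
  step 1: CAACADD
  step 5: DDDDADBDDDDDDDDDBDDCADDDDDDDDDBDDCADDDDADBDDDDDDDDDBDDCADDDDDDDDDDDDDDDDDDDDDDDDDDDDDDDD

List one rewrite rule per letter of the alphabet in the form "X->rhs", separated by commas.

A->DB, B->CA, C->A, D->DD

  step 0 ⇒ step 1: BCBD ⇒ CA·A·CA·DD
    B ↦ CA
    C ↦ A
    D ↦ DD
    A ↦ DB  (constrained at step 1)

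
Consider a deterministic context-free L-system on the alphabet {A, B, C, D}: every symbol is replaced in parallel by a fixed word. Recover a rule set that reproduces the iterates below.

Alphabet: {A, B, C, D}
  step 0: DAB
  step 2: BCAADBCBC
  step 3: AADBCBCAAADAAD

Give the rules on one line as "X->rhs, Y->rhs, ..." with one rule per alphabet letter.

A->BC, B->AA, C->D, D->A

  step 2 ⇒ step 3: BCAADBCBC ⇒ AA·D·BC·BC·A·AA·D·AA·D
    A ↦ BC
    B ↦ AA
    C ↦ D
    D ↦ A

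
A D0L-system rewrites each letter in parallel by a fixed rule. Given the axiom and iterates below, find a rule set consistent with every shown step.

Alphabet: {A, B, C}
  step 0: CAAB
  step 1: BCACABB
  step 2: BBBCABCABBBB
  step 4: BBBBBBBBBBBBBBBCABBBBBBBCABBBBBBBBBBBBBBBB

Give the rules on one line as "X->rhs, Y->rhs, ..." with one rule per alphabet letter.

  step 1 ⇒ step 2: BCACABB ⇒ BB·B·CA·B·CA·BB·BB
    A ↦ CA
    B ↦ BB
    C ↦ B

A->CA, B->BB, C->B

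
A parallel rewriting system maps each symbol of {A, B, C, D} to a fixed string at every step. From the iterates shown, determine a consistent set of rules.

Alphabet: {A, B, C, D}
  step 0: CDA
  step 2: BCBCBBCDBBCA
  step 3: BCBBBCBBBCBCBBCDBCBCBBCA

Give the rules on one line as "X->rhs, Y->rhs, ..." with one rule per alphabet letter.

A->CA, B->BC, C->BB, D->CD

  step 2 ⇒ step 3: BCBCBBCDBBCA ⇒ BC·BB·BC·BB·BC·BC·BB·CD·BC·BC·BB·CA
    A ↦ CA
    B ↦ BC
    C ↦ BB
    D ↦ CD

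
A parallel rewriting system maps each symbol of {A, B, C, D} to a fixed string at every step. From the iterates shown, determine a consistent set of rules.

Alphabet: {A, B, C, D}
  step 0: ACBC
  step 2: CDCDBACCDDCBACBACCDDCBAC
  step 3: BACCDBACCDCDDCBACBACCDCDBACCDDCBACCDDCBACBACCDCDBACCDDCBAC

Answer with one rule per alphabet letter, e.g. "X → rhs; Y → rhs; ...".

  step 2 ⇒ step 3: CDCDBACCDDCBACBACCDDCBAC ⇒ BAC·CD·BAC·CD·C·DDC·BAC·BAC·CD·CD·BAC·C·DDC·BAC·C·DDC·BAC·BAC·CD·CD·BAC·C·DDC·BAC
    A ↦ DDC
    B ↦ C
    C ↦ BAC
    D ↦ CD

A->DDC, B->C, C->BAC, D->CD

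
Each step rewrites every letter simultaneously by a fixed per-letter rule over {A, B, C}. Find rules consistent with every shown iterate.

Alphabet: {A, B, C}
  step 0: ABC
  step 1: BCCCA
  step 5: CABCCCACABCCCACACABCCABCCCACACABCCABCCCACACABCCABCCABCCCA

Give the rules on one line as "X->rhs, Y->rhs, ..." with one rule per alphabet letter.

A->BC, B->C, C->CA

  step 0 ⇒ step 1: ABC ⇒ BC·C·CA
    A ↦ BC
    B ↦ C
    C ↦ CA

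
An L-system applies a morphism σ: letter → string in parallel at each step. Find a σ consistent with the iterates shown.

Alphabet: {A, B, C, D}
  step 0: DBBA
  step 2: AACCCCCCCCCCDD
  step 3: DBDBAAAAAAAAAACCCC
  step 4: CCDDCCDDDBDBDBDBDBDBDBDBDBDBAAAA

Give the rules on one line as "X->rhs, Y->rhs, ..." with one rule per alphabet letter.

  step 3 ⇒ step 4: DBDBAAAAAAAAAACCCC ⇒ CC·DD·CC·DD·DB·DB·DB·DB·DB·DB·DB·DB·DB·DB·A·A·A·A
    A ↦ DB
    B ↦ DD
    C ↦ A
    D ↦ CC

A->DB, B->DD, C->A, D->CC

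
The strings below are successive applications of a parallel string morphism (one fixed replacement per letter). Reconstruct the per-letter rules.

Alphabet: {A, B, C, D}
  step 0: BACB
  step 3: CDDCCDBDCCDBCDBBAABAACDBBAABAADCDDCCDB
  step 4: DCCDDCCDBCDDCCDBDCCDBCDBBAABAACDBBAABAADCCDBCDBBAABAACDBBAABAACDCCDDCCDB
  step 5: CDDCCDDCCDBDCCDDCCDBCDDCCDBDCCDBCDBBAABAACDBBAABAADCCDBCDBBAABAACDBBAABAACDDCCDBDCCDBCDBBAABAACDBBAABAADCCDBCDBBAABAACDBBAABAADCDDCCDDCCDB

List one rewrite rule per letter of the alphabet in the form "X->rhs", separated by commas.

A->BAA, B->CDB, C->D, D->C

  step 4 ⇒ step 5: DCCDDCCDBCDDCCDBDCCDBCDBBAABAACDBBAABAADCCDBCDBBAABAACDBBAABAACDCCDDCCDB ⇒ C·D·D·C·C·D·D·C·CDB·D·C·C·D·D·C·CDB·C·D·D·C·CDB·D·C·CDB·CDB·BAA·BAA·CDB·BAA·BAA·D·C·CDB·CDB·BAA·BAA·CDB·BAA·BAA·C·D·D·C·CDB·D·C·CDB·CDB·BAA·BAA·CDB·BAA·BAA·D·C·CDB·CDB·BAA·BAA·CDB·BAA·BAA·D·C·D·D·C·C·D·D·C·CDB
    A ↦ BAA
    B ↦ CDB
    C ↦ D
    D ↦ C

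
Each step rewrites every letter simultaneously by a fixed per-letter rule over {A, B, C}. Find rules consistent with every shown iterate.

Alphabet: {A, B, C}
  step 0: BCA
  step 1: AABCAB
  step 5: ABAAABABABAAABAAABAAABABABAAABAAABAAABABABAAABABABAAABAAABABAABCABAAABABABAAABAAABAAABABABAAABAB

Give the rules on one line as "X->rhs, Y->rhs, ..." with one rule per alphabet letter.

A->AB, B->AA, C->BC

  step 0 ⇒ step 1: BCA ⇒ AA·BC·AB
    A ↦ AB
    B ↦ AA
    C ↦ BC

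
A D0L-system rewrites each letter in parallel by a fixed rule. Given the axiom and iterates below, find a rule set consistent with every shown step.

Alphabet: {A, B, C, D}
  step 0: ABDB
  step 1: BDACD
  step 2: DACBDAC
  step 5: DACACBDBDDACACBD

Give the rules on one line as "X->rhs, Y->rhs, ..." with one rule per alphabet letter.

A->B, B->D, C->D, D->AC

  step 1 ⇒ step 2: BDACD ⇒ D·AC·B·D·AC
    A ↦ B
    B ↦ D
    C ↦ D
    D ↦ AC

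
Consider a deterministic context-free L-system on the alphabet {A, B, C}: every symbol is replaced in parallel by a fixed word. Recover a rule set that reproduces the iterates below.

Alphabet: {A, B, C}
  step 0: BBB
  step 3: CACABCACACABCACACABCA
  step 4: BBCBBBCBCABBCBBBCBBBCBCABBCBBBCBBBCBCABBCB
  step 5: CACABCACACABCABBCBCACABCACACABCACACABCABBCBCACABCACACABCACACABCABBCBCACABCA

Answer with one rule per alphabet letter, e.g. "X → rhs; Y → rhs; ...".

  step 4 ⇒ step 5: BBCBBBCBCABBCBBBCBBBCBCABBCBBBCBBBCBCABBCB ⇒ CA·CA·B·CA·CA·CA·B·CA·B·BCB·CA·CA·B·CA·CA·CA·B·CA·CA·CA·B·CA·B·BCB·CA·CA·B·CA·CA·CA·B·CA·CA·CA·B·CA·B·BCB·CA·CA·B·CA
    A ↦ BCB
    B ↦ CA
    C ↦ B

A->BCB, B->CA, C->B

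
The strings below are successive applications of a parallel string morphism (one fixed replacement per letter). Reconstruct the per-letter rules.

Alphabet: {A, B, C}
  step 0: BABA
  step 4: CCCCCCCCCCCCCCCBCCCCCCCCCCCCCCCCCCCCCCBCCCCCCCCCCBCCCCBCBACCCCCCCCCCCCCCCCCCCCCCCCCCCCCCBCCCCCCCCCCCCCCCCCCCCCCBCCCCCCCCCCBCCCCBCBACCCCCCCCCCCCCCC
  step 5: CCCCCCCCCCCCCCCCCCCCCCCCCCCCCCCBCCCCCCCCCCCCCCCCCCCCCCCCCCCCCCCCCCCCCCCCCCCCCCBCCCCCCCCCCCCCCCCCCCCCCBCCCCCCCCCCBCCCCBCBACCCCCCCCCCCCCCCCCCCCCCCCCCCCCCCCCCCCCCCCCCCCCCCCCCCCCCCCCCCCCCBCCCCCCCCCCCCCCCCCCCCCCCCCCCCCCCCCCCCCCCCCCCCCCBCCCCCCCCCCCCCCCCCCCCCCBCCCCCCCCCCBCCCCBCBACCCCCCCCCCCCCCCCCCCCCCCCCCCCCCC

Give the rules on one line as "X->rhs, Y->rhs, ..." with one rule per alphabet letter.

A->BAC, B->CBC, C->CC

  step 4 ⇒ step 5: CCCCCCCCCCCCCCCBCCCCCCCCCCCCCCCCCCCCCCBCCCCCCCCCCBCCCCBCBACCCCCCCCCCCCCCCCCCCCCCCCCCCCCCBCCCCCCCCCCCCCCCCCCCCCCBCCCCCCCCCCBCCCCBCBACCCCCCCCCCCCCCC ⇒ CC·CC·CC·CC·CC·CC·CC·CC·CC·CC·CC·CC·CC·CC·CC·CBC·CC·CC·CC·CC·CC·CC·CC·CC·CC·CC·CC·CC·CC·CC·CC·CC·CC·CC·CC·CC·CC·CC·CBC·CC·CC·CC·CC·CC·CC·CC·CC·CC·CC·CBC·CC·CC·CC·CC·CBC·CC·CBC·BAC·CC·CC·CC·CC·CC·CC·CC·CC·CC·CC·CC·CC·CC·CC·CC·CC·CC·CC·CC·CC·CC·CC·CC·CC·CC·CC·CC·CC·CC·CC·CBC·CC·CC·CC·CC·CC·CC·CC·CC·CC·CC·CC·CC·CC·CC·CC·CC·CC·CC·CC·CC·CC·CC·CBC·CC·CC·CC·CC·CC·CC·CC·CC·CC·CC·CBC·CC·CC·CC·CC·CBC·CC·CBC·BAC·CC·CC·CC·CC·CC·CC·CC·CC·CC·CC·CC·CC·CC·CC·CC
    A ↦ BAC
    B ↦ CBC
    C ↦ CC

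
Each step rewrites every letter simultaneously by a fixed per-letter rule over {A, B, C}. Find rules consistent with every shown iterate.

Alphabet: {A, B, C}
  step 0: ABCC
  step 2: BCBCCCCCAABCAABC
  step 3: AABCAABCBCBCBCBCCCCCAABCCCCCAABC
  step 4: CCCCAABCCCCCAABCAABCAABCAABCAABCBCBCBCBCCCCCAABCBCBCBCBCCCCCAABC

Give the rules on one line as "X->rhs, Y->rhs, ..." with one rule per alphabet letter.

  step 3 ⇒ step 4: AABCAABCBCBCBCBCCCCCAABCCCCCAABC ⇒ CC·CC·AA·BC·CC·CC·AA·BC·AA·BC·AA·BC·AA·BC·AA·BC·BC·BC·BC·BC·CC·CC·AA·BC·BC·BC·BC·BC·CC·CC·AA·BC
    A ↦ CC
    B ↦ AA
    C ↦ BC

A->CC, B->AA, C->BC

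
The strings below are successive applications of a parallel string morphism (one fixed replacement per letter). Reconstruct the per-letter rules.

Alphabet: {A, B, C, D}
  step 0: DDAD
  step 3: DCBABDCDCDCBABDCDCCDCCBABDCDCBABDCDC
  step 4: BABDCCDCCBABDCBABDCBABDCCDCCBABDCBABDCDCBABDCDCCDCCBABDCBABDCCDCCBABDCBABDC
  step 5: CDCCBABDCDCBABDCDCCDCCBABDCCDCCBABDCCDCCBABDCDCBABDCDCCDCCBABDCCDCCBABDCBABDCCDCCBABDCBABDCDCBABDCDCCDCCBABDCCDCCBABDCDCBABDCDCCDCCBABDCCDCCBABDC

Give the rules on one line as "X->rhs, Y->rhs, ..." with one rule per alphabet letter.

A->DC, B->C, C->DC, D->BAB

  step 4 ⇒ step 5: BABDCCDCCBABDCBABDCBABDCCDCCBABDCBABDCDCBABDCDCCDCCBABDCBABDCCDCCBABDCBABDC ⇒ C·DC·C·BAB·DC·DC·BAB·DC·DC·C·DC·C·BAB·DC·C·DC·C·BAB·DC·C·DC·C·BAB·DC·DC·BAB·DC·DC·C·DC·C·BAB·DC·C·DC·C·BAB·DC·BAB·DC·C·DC·C·BAB·DC·BAB·DC·DC·BAB·DC·DC·C·DC·C·BAB·DC·C·DC·C·BAB·DC·DC·BAB·DC·DC·C·DC·C·BAB·DC·C·DC·C·BAB·DC
    A ↦ DC
    B ↦ C
    C ↦ DC
    D ↦ BAB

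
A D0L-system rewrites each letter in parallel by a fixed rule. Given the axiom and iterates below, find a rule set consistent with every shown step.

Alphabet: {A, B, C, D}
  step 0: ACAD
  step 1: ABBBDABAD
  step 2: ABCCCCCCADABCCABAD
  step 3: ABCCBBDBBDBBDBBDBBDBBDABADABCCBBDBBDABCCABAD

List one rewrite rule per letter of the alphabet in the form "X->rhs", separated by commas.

A->AB, B->CC, C->BBD, D->AD

  step 2 ⇒ step 3: ABCCCCCCADABCCABAD ⇒ AB·CC·BBD·BBD·BBD·BBD·BBD·BBD·AB·AD·AB·CC·BBD·BBD·AB·CC·AB·AD
    A ↦ AB
    B ↦ CC
    C ↦ BBD
    D ↦ AD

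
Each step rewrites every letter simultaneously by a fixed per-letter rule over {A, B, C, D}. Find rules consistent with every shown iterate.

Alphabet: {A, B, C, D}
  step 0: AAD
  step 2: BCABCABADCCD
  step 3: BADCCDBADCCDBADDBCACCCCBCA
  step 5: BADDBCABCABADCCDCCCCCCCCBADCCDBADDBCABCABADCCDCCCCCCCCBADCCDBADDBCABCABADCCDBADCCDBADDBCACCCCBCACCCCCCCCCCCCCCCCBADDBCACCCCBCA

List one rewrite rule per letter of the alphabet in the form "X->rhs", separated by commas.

  step 2 ⇒ step 3: BCABCABADCCD ⇒ BAD·CC·D·BAD·CC·D·BAD·D·BCA·CC·CC·BCA
    A ↦ D
    B ↦ BAD
    C ↦ CC
    D ↦ BCA

A->D, B->BAD, C->CC, D->BCA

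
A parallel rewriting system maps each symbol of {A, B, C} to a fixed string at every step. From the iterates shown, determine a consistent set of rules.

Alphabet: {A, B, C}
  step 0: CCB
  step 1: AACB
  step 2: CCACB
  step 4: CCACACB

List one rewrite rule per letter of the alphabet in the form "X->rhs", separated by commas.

  step 1 ⇒ step 2: AACB ⇒ C·C·A·CB
    A ↦ C
    B ↦ CB
    C ↦ A

A->C, B->CB, C->A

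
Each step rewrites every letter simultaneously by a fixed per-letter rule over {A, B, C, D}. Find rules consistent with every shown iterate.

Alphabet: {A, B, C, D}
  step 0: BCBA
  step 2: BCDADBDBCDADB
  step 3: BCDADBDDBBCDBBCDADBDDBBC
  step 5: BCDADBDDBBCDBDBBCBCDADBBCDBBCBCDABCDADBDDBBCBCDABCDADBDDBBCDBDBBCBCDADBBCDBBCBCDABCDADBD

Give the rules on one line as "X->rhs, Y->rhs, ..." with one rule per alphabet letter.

A->D, B->BC, C->DA, D->DB

  step 2 ⇒ step 3: BCDADBDBCDADB ⇒ BC·DA·DB·D·DB·BC·DB·BC·DA·DB·D·DB·BC
    A ↦ D
    B ↦ BC
    C ↦ DA
    D ↦ DB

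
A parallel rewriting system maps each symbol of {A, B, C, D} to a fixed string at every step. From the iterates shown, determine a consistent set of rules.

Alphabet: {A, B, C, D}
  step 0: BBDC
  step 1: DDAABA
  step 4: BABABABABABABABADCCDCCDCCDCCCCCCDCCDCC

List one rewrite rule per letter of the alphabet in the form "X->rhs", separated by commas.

  step 0 ⇒ step 1: BBDC ⇒ D·D·AA·BA
    B ↦ D
    C ↦ BA
    D ↦ AA
    A ↦ CC  (constrained at step 1)

A->CC, B->D, C->BA, D->AA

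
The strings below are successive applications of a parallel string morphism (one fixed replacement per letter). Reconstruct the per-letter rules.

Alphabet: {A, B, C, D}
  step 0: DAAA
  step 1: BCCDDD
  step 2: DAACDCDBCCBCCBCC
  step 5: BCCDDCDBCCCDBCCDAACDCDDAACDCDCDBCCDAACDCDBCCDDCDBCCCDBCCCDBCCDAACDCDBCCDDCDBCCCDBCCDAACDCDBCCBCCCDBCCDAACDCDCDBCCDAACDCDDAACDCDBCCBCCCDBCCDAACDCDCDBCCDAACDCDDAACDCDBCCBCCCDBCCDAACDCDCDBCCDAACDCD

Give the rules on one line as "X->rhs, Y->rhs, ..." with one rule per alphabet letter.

  step 1 ⇒ step 2: BCCDDD ⇒ DAA·CD·CD·BCC·BCC·BCC
    B ↦ DAA
    C ↦ CD
    D ↦ BCC
  step 0 ⇒ step 1: DAAA ⇒ BCC·D·D·D
    A ↦ D

A->D, B->DAA, C->CD, D->BCC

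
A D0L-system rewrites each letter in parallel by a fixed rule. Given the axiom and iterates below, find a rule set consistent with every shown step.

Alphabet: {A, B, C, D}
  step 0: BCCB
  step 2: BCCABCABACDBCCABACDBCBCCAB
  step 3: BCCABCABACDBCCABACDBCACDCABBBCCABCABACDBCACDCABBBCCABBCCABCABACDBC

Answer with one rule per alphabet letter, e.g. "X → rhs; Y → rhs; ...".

A->ACD, B->BC, C->CAB, D->B

  step 2 ⇒ step 3: BCCABCABACDBCCABACDBCBCCAB ⇒ BC·CAB·CAB·ACD·BC·CAB·ACD·BC·ACD·CAB·B·BC·CAB·CAB·ACD·BC·ACD·CAB·B·BC·CAB·BC·CAB·CAB·ACD·BC
    A ↦ ACD
    B ↦ BC
    C ↦ CAB
    D ↦ B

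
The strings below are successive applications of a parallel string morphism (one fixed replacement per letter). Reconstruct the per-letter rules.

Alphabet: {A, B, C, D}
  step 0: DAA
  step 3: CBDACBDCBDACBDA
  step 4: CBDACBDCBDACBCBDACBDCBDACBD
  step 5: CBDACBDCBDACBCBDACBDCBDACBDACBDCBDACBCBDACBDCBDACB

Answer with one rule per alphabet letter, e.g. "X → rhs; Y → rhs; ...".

  step 4 ⇒ step 5: CBDACBDCBDACBCBDACBDCBDACBD ⇒ CB·DA·CB·D·CB·DA·CB·CB·DA·CB·D·CB·DA·CB·DA·CB·D·CB·DA·CB·CB·DA·CB·D·CB·DA·CB
    A ↦ D
    B ↦ DA
    C ↦ CB
    D ↦ CB

A->D, B->DA, C->CB, D->CB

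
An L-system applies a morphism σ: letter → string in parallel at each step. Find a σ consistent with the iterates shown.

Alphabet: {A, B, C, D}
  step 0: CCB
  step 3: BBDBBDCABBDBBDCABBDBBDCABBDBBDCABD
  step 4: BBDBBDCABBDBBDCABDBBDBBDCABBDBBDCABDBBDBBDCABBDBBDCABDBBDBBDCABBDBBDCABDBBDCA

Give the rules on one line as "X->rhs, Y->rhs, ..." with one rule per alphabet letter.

  step 3 ⇒ step 4: BBDBBDCABBDBBDCABBDBBDCABBDBBDCABD ⇒ BBD·BBD·CA·BBD·BBD·CA·B·D·BBD·BBD·CA·BBD·BBD·CA·B·D·BBD·BBD·CA·BBD·BBD·CA·B·D·BBD·BBD·CA·BBD·BBD·CA·B·D·BBD·CA
    A ↦ D
    B ↦ BBD
    C ↦ B
    D ↦ CA

A->D, B->BBD, C->B, D->CA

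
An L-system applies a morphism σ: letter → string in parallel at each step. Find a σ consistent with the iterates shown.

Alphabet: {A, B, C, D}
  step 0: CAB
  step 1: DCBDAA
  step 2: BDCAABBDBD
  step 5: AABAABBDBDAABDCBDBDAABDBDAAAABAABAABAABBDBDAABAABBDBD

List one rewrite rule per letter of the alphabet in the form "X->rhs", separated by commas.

A->BD, B->AA, C->DC, D->B

  step 1 ⇒ step 2: DCBDAA ⇒ B·DC·AA·B·BD·BD
    A ↦ BD
    B ↦ AA
    C ↦ DC
    D ↦ B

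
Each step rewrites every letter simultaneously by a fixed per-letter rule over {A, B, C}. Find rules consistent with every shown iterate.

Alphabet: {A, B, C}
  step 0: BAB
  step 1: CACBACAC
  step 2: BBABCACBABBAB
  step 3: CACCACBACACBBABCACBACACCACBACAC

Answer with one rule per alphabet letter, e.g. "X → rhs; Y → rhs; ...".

A->BA, B->CAC, C->B

  step 2 ⇒ step 3: BBABCACBABBAB ⇒ CAC·CAC·BA·CAC·B·BA·B·CAC·BA·CAC·CAC·BA·CAC
    A ↦ BA
    B ↦ CAC
    C ↦ B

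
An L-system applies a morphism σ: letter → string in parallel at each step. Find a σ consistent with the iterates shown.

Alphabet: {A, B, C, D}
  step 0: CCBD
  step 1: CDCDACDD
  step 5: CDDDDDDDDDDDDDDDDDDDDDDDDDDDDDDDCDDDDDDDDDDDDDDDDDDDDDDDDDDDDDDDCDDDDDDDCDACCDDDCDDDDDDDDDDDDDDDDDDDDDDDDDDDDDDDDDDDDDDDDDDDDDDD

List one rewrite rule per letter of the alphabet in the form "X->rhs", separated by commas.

A->CB, B->AC, C->CD, D->DD

  step 0 ⇒ step 1: CCBD ⇒ CD·CD·AC·DD
    B ↦ AC
    C ↦ CD
    D ↦ DD
    A ↦ CB  (constrained at step 1)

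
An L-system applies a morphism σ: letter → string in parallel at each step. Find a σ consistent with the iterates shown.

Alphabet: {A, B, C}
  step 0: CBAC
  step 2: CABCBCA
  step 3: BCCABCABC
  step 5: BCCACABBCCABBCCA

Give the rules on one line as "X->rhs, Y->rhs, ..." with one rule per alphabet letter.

  step 2 ⇒ step 3: CABCBCA ⇒ B·C·CA·B·CA·B·C
    A ↦ C
    B ↦ CA
    C ↦ B

A->C, B->CA, C->B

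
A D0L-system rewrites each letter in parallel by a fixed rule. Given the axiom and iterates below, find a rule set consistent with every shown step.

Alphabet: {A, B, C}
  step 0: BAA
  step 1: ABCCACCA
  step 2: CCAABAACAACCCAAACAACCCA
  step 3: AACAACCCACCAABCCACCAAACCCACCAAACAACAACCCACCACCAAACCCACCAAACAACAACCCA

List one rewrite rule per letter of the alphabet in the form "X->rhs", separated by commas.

A->CCA, B->AB, C->AAC

  step 2 ⇒ step 3: CCAABAACAACCCAAACAACCCA ⇒ AAC·AAC·CCA·CCA·AB·CCA·CCA·AAC·CCA·CCA·AAC·AAC·AAC·CCA·CCA·CCA·AAC·CCA·CCA·AAC·AAC·AAC·CCA
    A ↦ CCA
    B ↦ AB
    C ↦ AAC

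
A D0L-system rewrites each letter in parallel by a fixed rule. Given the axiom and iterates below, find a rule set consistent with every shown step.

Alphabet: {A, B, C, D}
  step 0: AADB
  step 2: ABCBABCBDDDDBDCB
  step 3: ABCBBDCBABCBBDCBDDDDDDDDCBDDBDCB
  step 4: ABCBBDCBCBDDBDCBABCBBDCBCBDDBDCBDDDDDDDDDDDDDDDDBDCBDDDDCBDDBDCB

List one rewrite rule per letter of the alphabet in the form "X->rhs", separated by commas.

  step 3 ⇒ step 4: ABCBBDCBABCBBDCBDDDDDDDDCBDDBDCB ⇒ AB·CB·BD·CB·CB·DD·BD·CB·AB·CB·BD·CB·CB·DD·BD·CB·DD·DD·DD·DD·DD·DD·DD·DD·BD·CB·DD·DD·CB·DD·BD·CB
    A ↦ AB
    B ↦ CB
    C ↦ BD
    D ↦ DD

A->AB, B->CB, C->BD, D->DD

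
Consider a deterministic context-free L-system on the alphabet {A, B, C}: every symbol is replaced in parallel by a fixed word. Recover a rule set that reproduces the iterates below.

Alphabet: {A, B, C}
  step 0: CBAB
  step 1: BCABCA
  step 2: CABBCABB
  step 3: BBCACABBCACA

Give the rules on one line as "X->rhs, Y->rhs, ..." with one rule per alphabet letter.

A->B, B->CA, C->B

  step 2 ⇒ step 3: CABBCABB ⇒ B·B·CA·CA·B·B·CA·CA
    A ↦ B
    B ↦ CA
    C ↦ B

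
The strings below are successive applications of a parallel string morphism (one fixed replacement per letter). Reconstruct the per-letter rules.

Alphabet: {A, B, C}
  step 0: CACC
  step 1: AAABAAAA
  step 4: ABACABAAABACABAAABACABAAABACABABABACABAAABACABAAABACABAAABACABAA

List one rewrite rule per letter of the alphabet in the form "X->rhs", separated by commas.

  step 0 ⇒ step 1: CACC ⇒ AA·AB·AA·AA
    A ↦ AB
    C ↦ AA
    B ↦ AC  (constrained at step 1)

A->AB, B->AC, C->AA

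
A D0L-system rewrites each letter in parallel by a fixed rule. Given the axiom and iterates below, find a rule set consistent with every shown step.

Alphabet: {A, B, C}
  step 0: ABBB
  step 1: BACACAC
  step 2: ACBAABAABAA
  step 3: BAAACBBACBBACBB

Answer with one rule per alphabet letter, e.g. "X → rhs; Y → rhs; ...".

  step 2 ⇒ step 3: ACBAABAABAA ⇒ B·AA·AC·B·B·AC·B·B·AC·B·B
    A ↦ B
    B ↦ AC
    C ↦ AA

A->B, B->AC, C->AA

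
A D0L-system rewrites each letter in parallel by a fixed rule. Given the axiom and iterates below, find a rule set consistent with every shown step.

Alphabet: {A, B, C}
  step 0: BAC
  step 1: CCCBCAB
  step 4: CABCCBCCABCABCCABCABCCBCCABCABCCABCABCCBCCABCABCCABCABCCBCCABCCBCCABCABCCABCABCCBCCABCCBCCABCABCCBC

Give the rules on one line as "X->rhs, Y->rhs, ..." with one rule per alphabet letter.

  step 0 ⇒ step 1: BAC ⇒ C·CCB·CAB
    A ↦ CCB
    B ↦ C
    C ↦ CAB

A->CCB, B->C, C->CAB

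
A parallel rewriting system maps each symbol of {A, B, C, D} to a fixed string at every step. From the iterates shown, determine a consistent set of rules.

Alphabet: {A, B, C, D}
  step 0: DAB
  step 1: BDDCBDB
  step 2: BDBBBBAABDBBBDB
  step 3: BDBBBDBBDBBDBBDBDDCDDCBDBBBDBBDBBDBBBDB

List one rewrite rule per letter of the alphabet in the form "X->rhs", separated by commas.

  step 2 ⇒ step 3: BDBBBBAABDBBBDB ⇒ BDB·B·BDB·BDB·BDB·BDB·DDC·DDC·BDB·B·BDB·BDB·BDB·B·BDB
    A ↦ DDC
    B ↦ BDB
    D ↦ B
  step 1 ⇒ step 2: BDDCBDB ⇒ BDB·B·B·BAA·BDB·B·BDB
    C ↦ BAA

A->DDC, B->BDB, C->BAA, D->B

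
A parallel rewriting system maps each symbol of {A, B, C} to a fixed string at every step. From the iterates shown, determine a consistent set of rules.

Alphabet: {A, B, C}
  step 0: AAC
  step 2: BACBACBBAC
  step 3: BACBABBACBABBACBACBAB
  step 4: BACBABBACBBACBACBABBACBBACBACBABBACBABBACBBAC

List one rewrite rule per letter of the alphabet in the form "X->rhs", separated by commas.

A->B, B->BAC, C->AB

  step 3 ⇒ step 4: BACBABBACBABBACBACBAB ⇒ BAC·B·AB·BAC·B·BAC·BAC·B·AB·BAC·B·BAC·BAC·B·AB·BAC·B·AB·BAC·B·BAC
    A ↦ B
    B ↦ BAC
    C ↦ AB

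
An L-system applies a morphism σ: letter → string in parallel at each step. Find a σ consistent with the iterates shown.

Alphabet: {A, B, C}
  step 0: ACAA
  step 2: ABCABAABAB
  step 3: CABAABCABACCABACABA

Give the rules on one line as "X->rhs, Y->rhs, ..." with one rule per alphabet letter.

  step 2 ⇒ step 3: ABCABAABAB ⇒ C·ABA·AB·C·ABA·C·C·ABA·C·ABA
    A ↦ C
    B ↦ ABA
    C ↦ AB

A->C, B->ABA, C->AB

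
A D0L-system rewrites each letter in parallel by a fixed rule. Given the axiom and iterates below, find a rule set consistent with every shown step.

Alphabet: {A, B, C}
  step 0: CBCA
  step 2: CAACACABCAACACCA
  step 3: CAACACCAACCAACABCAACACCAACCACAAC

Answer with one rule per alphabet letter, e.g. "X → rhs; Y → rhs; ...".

A->AC, B->AB, C->CA

  step 2 ⇒ step 3: CAACACABCAACACCA ⇒ CA·AC·AC·CA·AC·CA·AC·AB·CA·AC·AC·CA·AC·CA·CA·AC
    A ↦ AC
    B ↦ AB
    C ↦ CA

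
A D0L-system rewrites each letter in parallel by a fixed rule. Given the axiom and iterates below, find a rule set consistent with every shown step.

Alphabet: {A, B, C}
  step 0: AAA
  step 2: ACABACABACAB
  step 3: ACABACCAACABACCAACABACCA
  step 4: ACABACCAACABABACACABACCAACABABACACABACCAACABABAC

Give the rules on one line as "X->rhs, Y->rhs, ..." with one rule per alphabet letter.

A->AC, B->CA, C->AB

  step 3 ⇒ step 4: ACABACCAACABACCAACABACCA ⇒ AC·AB·AC·CA·AC·AB·AB·AC·AC·AB·AC·CA·AC·AB·AB·AC·AC·AB·AC·CA·AC·AB·AB·AC
    A ↦ AC
    B ↦ CA
    C ↦ AB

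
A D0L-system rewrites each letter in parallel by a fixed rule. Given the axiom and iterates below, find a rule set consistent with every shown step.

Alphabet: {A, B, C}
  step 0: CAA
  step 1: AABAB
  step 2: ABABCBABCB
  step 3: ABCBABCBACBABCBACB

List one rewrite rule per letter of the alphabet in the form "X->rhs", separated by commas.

A->AB, B->CB, C->A

  step 2 ⇒ step 3: ABABCBABCB ⇒ AB·CB·AB·CB·A·CB·AB·CB·A·CB
    A ↦ AB
    B ↦ CB
    C ↦ A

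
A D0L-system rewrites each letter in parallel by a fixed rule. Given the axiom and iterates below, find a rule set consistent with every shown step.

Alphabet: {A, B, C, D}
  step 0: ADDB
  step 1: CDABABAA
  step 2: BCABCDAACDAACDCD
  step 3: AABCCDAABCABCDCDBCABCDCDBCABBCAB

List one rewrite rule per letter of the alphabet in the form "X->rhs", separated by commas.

  step 2 ⇒ step 3: BCABCDAACDAACDCD ⇒ AA·BC·CD·AA·BC·AB·CD·CD·BC·AB·CD·CD·BC·AB·BC·AB
    A ↦ CD
    B ↦ AA
    C ↦ BC
    D ↦ AB

A->CD, B->AA, C->BC, D->AB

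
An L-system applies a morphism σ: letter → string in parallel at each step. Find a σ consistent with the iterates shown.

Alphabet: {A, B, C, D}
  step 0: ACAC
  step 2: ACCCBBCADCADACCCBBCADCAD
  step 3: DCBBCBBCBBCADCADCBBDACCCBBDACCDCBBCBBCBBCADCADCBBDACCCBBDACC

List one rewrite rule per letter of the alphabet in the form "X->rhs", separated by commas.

  step 2 ⇒ step 3: ACCCBBCADCADACCCBBCADCAD ⇒ D·CBB·CBB·CBB·CAD·CAD·CBB·D·ACC·CBB·D·ACC·D·CBB·CBB·CBB·CAD·CAD·CBB·D·ACC·CBB·D·ACC
    A ↦ D
    B ↦ CAD
    C ↦ CBB
    D ↦ ACC

A->D, B->CAD, C->CBB, D->ACC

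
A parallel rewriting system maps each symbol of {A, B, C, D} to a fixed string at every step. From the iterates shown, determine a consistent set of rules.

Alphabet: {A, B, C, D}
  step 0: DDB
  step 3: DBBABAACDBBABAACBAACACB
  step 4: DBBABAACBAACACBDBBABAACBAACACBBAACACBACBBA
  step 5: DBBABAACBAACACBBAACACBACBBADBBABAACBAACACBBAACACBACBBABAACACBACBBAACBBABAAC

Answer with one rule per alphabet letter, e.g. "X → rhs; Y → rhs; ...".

  step 4 ⇒ step 5: DBBABAACBAACACBDBBABAACBAACACBBAACACBACBBA ⇒ DB·BA·BA·AC·BA·AC·AC·B·BA·AC·AC·B·AC·B·BA·DB·BA·BA·AC·BA·AC·AC·B·BA·AC·AC·B·AC·B·BA·BA·AC·AC·B·AC·B·BA·AC·B·BA·BA·AC
    A ↦ AC
    B ↦ BA
    C ↦ B
    D ↦ DB

A->AC, B->BA, C->B, D->DB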